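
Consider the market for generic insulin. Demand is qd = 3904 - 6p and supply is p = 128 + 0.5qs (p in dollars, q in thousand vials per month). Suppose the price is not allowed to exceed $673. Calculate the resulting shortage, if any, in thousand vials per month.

Rearranging supply gives qs = 2p - 256. Equilibrium: 3904 - 6p = 2p - 256, so 4160 = 8p and p* = 520, q* = 784.
The ceiling of 673 is above the equilibrium price 520, so it is not binding; the market clears at p* = 520, q* = 784.
Since the control does not bind, there is no shortage.

0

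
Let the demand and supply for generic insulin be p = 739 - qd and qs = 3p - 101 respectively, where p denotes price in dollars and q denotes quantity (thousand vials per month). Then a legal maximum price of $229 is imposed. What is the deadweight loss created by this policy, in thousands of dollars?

0

Rearranging demand gives qd = 739 - p. Setting quantity demanded equal to quantity supplied, 739 - p = 3p - 101, gives p* = 210 and q* = 529.
Since 229 is above p* = 210, the ceiling does not bind and the free-market outcome prevails.
Since the control does not bind, no trades are prevented and deadweight loss is zero.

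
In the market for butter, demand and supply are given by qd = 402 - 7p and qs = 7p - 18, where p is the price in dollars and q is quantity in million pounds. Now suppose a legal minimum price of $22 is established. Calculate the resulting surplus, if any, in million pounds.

0

Setting quantity demanded equal to quantity supplied, 402 - 7p = 7p - 18, gives p* = 30 and q* = 192.
The floor of 22 is below the equilibrium price 30, so it is not binding; the market clears at p* = 30, q* = 192.
Since the control does not bind, there is no surplus.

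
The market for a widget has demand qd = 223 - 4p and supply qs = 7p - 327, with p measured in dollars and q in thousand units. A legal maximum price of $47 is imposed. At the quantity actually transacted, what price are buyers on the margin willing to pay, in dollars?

55.25

Setting quantity demanded equal to quantity supplied, 223 - 4p = 7p - 327, gives p* = 50 and q* = 23.
Because the ceiling (47) lies below the market-clearing price, it is binding.
At p = 47: qd = 223 - 4·47 = 35 and qs = 7·47 - 327 = 2.
Only 2 units reach the market. On the demand curve, the marginal buyer's willingness to pay at q = 2 is (223 - 2)/4 = 55.25.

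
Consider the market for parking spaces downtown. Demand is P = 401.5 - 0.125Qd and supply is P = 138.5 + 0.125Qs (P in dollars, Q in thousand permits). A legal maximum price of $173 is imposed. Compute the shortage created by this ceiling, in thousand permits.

1552

Rearranging demand gives Qd = 3212 - 8P; rearranging supply gives Qs = 8P - 1108. In a free market, 3212 - 8P = 8P - 1108 gives the equilibrium P* = 270, Q* = 1052.
Because the ceiling (173) lies below the market-clearing price, it is binding.
At P = 173: Qd = 3212 - 8·173 = 1828 and Qs = 8·173 - 1108 = 276.
Shortage = Qd - Qs = 1828 - 276 = 1552.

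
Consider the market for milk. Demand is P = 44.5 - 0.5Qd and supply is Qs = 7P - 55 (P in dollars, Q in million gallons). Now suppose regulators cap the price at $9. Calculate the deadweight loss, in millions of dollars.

771.75

Rearranging demand gives Qd = 89 - 2P. In a free market, 89 - 2P = 7P - 55 gives the equilibrium P* = 16, Q* = 57.
The ceiling of 9 is below the equilibrium price 16, so it binds.
At P = 9: Qd = 89 - 2·9 = 71 and Qs = 7·9 - 55 = 8.
Quantity traded falls to 8. At Q = 8 the demand price is (89 - 8)/2 = 40.5 and the supply price is (55 + 8)/7 = 9.
Deadweight loss = ½ · (40.5 - 9) · (57 - 8) = ½ · 31.5 · 49 = 771.75.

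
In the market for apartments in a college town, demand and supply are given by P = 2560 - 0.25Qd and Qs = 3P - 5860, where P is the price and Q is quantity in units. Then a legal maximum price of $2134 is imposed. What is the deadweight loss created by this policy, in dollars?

72334.5

Rearranging demand gives Qd = 10240 - 4P. Setting quantity demanded equal to quantity supplied, 10240 - 4P = 3P - 5860, gives P* = 2300 and Q* = 1040.
Because the ceiling (2134) lies below the market-clearing price, it is binding.
At P = 2134: Qd = 10240 - 4·2134 = 1704 and Qs = 3·2134 - 5860 = 542.
Quantity traded falls to 542. At Q = 542 the demand price is (10240 - 542)/4 = 2424.5 and the supply price is (5860 + 542)/3 = 2134.
Deadweight loss = ½ · (2424.5 - 2134) · (1040 - 542) = ½ · 290.5 · 498 = 72334.5.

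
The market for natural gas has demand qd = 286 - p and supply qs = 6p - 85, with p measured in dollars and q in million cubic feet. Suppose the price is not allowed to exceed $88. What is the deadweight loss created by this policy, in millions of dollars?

In a free market, 286 - p = 6p - 85 gives the equilibrium p* = 53, q* = 233.
Since 88 is above p* = 53, the ceiling does not bind and the free-market outcome prevails.
Since the control does not bind, no trades are prevented and deadweight loss is zero.

0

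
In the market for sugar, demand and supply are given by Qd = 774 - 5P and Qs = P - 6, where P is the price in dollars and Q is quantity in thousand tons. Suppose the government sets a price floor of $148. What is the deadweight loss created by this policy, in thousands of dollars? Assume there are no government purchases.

Equilibrium: 774 - 5P = P - 6, so 780 = 6P and P* = 130, Q* = 124.
Because the floor (148) lies above the market-clearing price, it is binding.
At P = 148: Qd = 774 - 5·148 = 34 and Qs = 148 - 6 = 142.
Quantity traded falls to 34. At Q = 34 the demand price is (774 - 34)/5 = 148 and the supply price is 6 + 34 = 40.
Deadweight loss = ½ · (148 - 40) · (124 - 34) = ½ · 108 · 90 = 4860.

4860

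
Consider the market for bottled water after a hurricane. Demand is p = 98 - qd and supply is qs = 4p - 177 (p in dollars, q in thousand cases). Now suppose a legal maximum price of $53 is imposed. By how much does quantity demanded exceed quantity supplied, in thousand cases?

10

Rearranging demand gives qd = 98 - p. Without the control the market clears where 98 - p = 4p - 177, i.e. p* = 55 and q* = 43.
Since 53 < 55, the ceiling is binding.
At p = 53: qd = 98 - 53 = 45 and qs = 4·53 - 177 = 35.
Shortage = qd - qs = 45 - 35 = 10.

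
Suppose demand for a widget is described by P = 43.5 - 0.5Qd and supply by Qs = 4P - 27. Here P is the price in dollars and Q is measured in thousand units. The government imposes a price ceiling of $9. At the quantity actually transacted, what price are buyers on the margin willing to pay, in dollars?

39

Rearranging demand gives Qd = 87 - 2P. Equilibrium: 87 - 2P = 4P - 27, so 114 = 6P and P* = 19, Q* = 49.
Because the ceiling (9) lies below the market-clearing price, it is binding.
At P = 9: Qd = 87 - 2·9 = 69 and Qs = 4·9 - 27 = 9.
Only 9 units reach the market. On the demand curve, the marginal buyer's willingness to pay at Q = 9 is (87 - 9)/2 = 39.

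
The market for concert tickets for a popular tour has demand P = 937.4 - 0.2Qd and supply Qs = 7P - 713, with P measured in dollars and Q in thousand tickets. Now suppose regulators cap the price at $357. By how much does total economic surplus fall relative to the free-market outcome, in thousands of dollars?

Rearranging demand gives Qd = 4687 - 5P. Setting quantity demanded equal to quantity supplied, 4687 - 5P = 7P - 713, gives P* = 450 and Q* = 2437.
Because the ceiling (357) lies below the market-clearing price, it is binding.
At P = 357: Qd = 4687 - 5·357 = 2902 and Qs = 7·357 - 713 = 1786.
Quantity traded falls to 1786. At Q = 1786 the demand price is (4687 - 1786)/5 = 580.2 and the supply price is (713 + 1786)/7 = 357.
Deadweight loss = ½ · (580.2 - 357) · (2437 - 1786) = ½ · 223.2 · 651 = 72651.6.

72651.6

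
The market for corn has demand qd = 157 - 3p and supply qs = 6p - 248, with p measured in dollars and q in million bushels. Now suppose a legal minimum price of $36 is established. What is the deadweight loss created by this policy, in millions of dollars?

Without the control the market clears where 157 - 3p = 6p - 248, i.e. p* = 45 and q* = 22.
Since 36 is below p* = 45, the floor does not bind and the free-market outcome prevails.
Since the control does not bind, no trades are prevented and deadweight loss is zero.

0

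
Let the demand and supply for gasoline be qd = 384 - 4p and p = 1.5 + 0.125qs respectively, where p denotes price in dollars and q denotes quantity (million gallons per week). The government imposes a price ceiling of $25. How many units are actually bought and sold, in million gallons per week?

Rearranging supply gives qs = 8p - 12. Setting quantity demanded equal to quantity supplied, 384 - 4p = 8p - 12, gives p* = 33 and q* = 252.
Because the ceiling (25) lies below the market-clearing price, it is binding.
At p = 25: qd = 384 - 4·25 = 284 and qs = 8·25 - 12 = 188.
The quantity actually transacted is the short side, supply: 188.

188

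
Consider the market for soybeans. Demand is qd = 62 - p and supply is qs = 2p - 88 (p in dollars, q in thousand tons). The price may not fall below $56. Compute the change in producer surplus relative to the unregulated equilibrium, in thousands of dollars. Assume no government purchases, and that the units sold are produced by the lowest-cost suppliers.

Without the control the market clears where 62 - p = 2p - 88, i.e. p* = 50 and q* = 12.
Since 56 > 50, the floor is binding.
At p = 56: qd = 62 - 56 = 6 and qs = 2·56 - 88 = 24.
Producer surplus without the control is ½ · (50 - 44) · 12 = 36.
With the floor, 6 units are sold at 56. The supply price at q = 6 is 47, so PS = ½ · [(56 - 44) + (56 - 47)] · 6 = 63.
Change in producer surplus = 63 - 36 = 27.

27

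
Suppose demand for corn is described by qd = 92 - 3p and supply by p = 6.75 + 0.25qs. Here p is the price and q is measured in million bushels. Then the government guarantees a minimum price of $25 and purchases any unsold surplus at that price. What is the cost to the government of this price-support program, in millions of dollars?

Rearranging supply gives qs = 4p - 27. In a free market, 92 - 3p = 4p - 27 gives the equilibrium p* = 17, q* = 41.
The floor of 25 is above the equilibrium price 17, so it binds.
At p = 25: qd = 92 - 3·25 = 17 and qs = 4·25 - 27 = 73.
Surplus = qs - qd = 56.
Government expenditure = surplus × support price = 56 × 25 = 1400.

1400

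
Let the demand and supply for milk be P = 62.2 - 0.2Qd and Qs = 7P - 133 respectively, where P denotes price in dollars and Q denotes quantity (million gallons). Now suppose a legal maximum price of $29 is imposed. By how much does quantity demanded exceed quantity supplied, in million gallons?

96

Rearranging demand gives Qd = 311 - 5P. In a free market, 311 - 5P = 7P - 133 gives the equilibrium P* = 37, Q* = 126.
Because the ceiling (29) lies below the market-clearing price, it is binding.
At P = 29: Qd = 311 - 5·29 = 166 and Qs = 7·29 - 133 = 70.
Shortage = Qd - Qs = 166 - 70 = 96.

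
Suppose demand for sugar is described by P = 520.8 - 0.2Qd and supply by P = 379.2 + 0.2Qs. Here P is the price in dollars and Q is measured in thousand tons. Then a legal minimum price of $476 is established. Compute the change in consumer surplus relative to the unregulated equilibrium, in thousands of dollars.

Rearranging demand gives Qd = 2604 - 5P; rearranging supply gives Qs = 5P - 1896. Without the control the market clears where 2604 - 5P = 5P - 1896, i.e. P* = 450 and Q* = 354.
The floor of 476 is above the equilibrium price 450, so it binds.
At P = 476: Qd = 2604 - 5·476 = 224 and Qs = 5·476 - 1896 = 484.
Consumer surplus without the control is ½ · (520.8 - 450) · 354 = 12531.6.
With the floor, consumers buy 224 units at 476, so CS = ½ · (520.8 - 476) · 224 = 5017.6.
Change in consumer surplus = 5017.6 - 12531.6 = -7514.

-7514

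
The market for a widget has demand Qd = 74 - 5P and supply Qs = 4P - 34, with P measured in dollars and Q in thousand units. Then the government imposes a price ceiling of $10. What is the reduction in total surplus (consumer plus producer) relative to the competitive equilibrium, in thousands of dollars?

14.4

Equilibrium: 74 - 5P = 4P - 34, so 108 = 9P and P* = 12, Q* = 14.
The ceiling of 10 is below the equilibrium price 12, so it binds.
At P = 10: Qd = 74 - 5·10 = 24 and Qs = 4·10 - 34 = 6.
Quantity traded falls to 6. At Q = 6 the demand price is (74 - 6)/5 = 13.6 and the supply price is (34 + 6)/4 = 10.
Deadweight loss = ½ · (13.6 - 10) · (14 - 6) = ½ · 3.6 · 8 = 14.4.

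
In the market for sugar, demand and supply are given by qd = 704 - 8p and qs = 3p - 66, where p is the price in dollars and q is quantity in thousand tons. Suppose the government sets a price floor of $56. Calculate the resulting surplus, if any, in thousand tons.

0

In a free market, 704 - 8p = 3p - 66 gives the equilibrium p* = 70, q* = 144.
The floor of 56 is below the equilibrium price 70, so it is not binding; the market clears at p* = 70, q* = 144.
Since the control does not bind, there is no surplus.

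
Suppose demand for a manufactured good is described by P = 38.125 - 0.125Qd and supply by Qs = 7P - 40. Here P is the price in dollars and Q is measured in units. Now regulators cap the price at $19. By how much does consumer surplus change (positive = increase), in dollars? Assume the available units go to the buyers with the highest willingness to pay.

Rearranging demand gives Qd = 305 - 8P. Equilibrium: 305 - 8P = 7P - 40, so 345 = 15P and P* = 23, Q* = 121.
The ceiling of 19 is below the equilibrium price 23, so it binds.
At P = 19: Qd = 305 - 8·19 = 153 and Qs = 7·19 - 40 = 93.
Consumer surplus without the control is ½ · (38.125 - 23) · 121 = 915.0625.
With the ceiling, 93 units are sold at 19 (assume they go to the highest-value buyers). The demand price at Q = 93 is 26.5, so CS = ½ · [(38.125 - 19) + (26.5 - 19)] · 93 = 1238.0625.
Change in consumer surplus = 1238.0625 - 915.0625 = 323.

323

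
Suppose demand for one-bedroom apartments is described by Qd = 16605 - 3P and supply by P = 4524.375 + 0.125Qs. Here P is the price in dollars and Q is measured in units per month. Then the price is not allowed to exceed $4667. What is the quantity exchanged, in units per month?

Rearranging supply gives Qs = 8P - 36195. Without the control the market clears where 16605 - 3P = 8P - 36195, i.e. P* = 4800 and Q* = 2205.
Because the ceiling (4667) lies below the market-clearing price, it is binding.
At P = 4667: Qd = 16605 - 3·4667 = 2604 and Qs = 8·4667 - 36195 = 1141.
The quantity actually transacted is the short side, supply: 1141.

1141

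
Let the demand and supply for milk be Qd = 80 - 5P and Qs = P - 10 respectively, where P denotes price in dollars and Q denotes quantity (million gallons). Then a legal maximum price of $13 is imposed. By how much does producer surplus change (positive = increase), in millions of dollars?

Equilibrium: 80 - 5P = P - 10, so 90 = 6P and P* = 15, Q* = 5.
Since 13 < 15, the ceiling is binding.
At P = 13: Qd = 80 - 5·13 = 15 and Qs = 13 - 10 = 3.
Producer surplus without the control is ½ · (15 - 10) · 5 = 12.5.
With the ceiling, producers sell 3 units at 13, so PS = ½ · (13 - 10) · 3 = 4.5.
Change in producer surplus = 4.5 - 12.5 = -8.

-8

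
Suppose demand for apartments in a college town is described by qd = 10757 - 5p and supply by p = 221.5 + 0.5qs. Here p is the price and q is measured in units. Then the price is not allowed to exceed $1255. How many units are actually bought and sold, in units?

2067

Rearranging supply gives qs = 2p - 443. Setting quantity demanded equal to quantity supplied, 10757 - 5p = 2p - 443, gives p* = 1600 and q* = 2757.
The ceiling of 1255 is below the equilibrium price 1600, so it binds.
At p = 1255: qd = 10757 - 5·1255 = 4482 and qs = 2·1255 - 443 = 2067.
The quantity actually transacted is the short side, supply: 2067.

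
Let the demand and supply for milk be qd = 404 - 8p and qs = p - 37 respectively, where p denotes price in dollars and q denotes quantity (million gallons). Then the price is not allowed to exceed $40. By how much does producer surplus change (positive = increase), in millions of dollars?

-67.5

Equilibrium: 404 - 8p = p - 37, so 441 = 9p and p* = 49, q* = 12.
Because the ceiling (40) lies below the market-clearing price, it is binding.
At p = 40: qd = 404 - 8·40 = 84 and qs = 40 - 37 = 3.
Producer surplus without the control is ½ · (49 - 37) · 12 = 72.
With the ceiling, producers sell 3 units at 40, so PS = ½ · (40 - 37) · 3 = 4.5.
Change in producer surplus = 4.5 - 72 = -67.5.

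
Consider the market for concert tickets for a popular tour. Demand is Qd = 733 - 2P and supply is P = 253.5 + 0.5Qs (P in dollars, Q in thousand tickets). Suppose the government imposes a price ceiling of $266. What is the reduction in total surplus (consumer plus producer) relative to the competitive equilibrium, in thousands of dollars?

3872

Rearranging supply gives Qs = 2P - 507. Equilibrium: 733 - 2P = 2P - 507, so 1240 = 4P and P* = 310, Q* = 113.
Since 266 < 310, the ceiling is binding.
At P = 266: Qd = 733 - 2·266 = 201 and Qs = 2·266 - 507 = 25.
Quantity traded falls to 25. At Q = 25 the demand price is (733 - 25)/2 = 354 and the supply price is (507 + 25)/2 = 266.
Deadweight loss = ½ · (354 - 266) · (113 - 25) = ½ · 88 · 88 = 3872.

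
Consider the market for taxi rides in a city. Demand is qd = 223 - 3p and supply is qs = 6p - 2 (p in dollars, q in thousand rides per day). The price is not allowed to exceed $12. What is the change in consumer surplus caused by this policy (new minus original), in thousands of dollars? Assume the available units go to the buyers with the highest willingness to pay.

Without the control the market clears where 223 - 3p = 6p - 2, i.e. p* = 25 and q* = 148.
Because the ceiling (12) lies below the market-clearing price, it is binding.
At p = 12: qd = 223 - 3·12 = 187 and qs = 6·12 - 2 = 70.
Consumer surplus without the control is ½ · (223/3 - 25) · 148 = 10952/3.
With the ceiling, 70 units are sold at 12 (assume they go to the highest-value buyers). The demand price at q = 70 is 51, so CS = ½ · [(223/3 - 12) + (51 - 12)] · 70 = 10640/3.
Change in consumer surplus = 10640/3 - 10952/3 = -104.

-104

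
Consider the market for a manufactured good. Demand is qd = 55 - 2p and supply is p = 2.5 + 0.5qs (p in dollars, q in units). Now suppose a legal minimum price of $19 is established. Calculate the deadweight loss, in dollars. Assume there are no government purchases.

Rearranging supply gives qs = 2p - 5. In a free market, 55 - 2p = 2p - 5 gives the equilibrium p* = 15, q* = 25.
Because the floor (19) lies above the market-clearing price, it is binding.
At p = 19: qd = 55 - 2·19 = 17 and qs = 2·19 - 5 = 33.
Quantity traded falls to 17. At q = 17 the demand price is (55 - 17)/2 = 19 and the supply price is (5 + 17)/2 = 11.
Deadweight loss = ½ · (19 - 11) · (25 - 17) = ½ · 8 · 8 = 32.

32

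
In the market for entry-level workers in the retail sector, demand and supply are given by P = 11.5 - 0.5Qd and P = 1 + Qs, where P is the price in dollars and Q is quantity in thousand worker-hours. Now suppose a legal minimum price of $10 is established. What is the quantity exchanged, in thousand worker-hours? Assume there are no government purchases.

3

Rearranging demand gives Qd = 23 - 2P; rearranging supply gives Qs = P - 1. Without the control the market clears where 23 - 2P = P - 1, i.e. P* = 8 and Q* = 7.
Since 10 > 8, the floor is binding.
At P = 10: Qd = 23 - 2·10 = 3 and Qs = 10 - 1 = 9.
The quantity actually transacted is the short side, demand: 3.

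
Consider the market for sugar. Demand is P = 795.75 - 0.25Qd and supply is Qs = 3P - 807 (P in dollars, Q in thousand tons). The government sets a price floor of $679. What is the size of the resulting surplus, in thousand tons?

763

Rearranging demand gives Qd = 3183 - 4P. Setting quantity demanded equal to quantity supplied, 3183 - 4P = 3P - 807, gives P* = 570 and Q* = 903.
Because the floor (679) lies above the market-clearing price, it is binding.
At P = 679: Qd = 3183 - 4·679 = 467 and Qs = 3·679 - 807 = 1230.
Surplus = Qs - Qd = 1230 - 467 = 763.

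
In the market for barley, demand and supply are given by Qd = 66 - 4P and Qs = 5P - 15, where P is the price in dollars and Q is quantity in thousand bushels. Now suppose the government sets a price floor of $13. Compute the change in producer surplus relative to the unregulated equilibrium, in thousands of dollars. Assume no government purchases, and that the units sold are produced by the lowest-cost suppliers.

30.4

Equilibrium: 66 - 4P = 5P - 15, so 81 = 9P and P* = 9, Q* = 30.
Since 13 > 9, the floor is binding.
At P = 13: Qd = 66 - 4·13 = 14 and Qs = 5·13 - 15 = 50.
Producer surplus without the control is ½ · (9 - 3) · 30 = 90.
With the floor, 14 units are sold at 13. The supply price at Q = 14 is 5.8, so PS = ½ · [(13 - 3) + (13 - 5.8)] · 14 = 120.4.
Change in producer surplus = 120.4 - 90 = 30.4.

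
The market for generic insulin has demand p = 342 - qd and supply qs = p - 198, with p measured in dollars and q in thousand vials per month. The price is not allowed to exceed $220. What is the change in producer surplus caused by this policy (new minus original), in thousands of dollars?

-2350

Rearranging demand gives qd = 342 - p. In a free market, 342 - p = p - 198 gives the equilibrium p* = 270, q* = 72.
Because the ceiling (220) lies below the market-clearing price, it is binding.
At p = 220: qd = 342 - 220 = 122 and qs = 220 - 198 = 22.
Producer surplus without the control is ½ · (270 - 198) · 72 = 2592.
With the ceiling, producers sell 22 units at 220, so PS = ½ · (220 - 198) · 22 = 242.
Change in producer surplus = 242 - 2592 = -2350.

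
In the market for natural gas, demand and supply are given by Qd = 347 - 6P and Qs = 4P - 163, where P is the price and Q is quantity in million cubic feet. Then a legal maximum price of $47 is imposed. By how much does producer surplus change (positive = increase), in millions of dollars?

-132

Without the control the market clears where 347 - 6P = 4P - 163, i.e. P* = 51 and Q* = 41.
Because the ceiling (47) lies below the market-clearing price, it is binding.
At P = 47: Qd = 347 - 6·47 = 65 and Qs = 4·47 - 163 = 25.
Producer surplus without the control is ½ · (51 - 40.75) · 41 = 210.125.
With the ceiling, producers sell 25 units at 47, so PS = ½ · (47 - 40.75) · 25 = 78.125.
Change in producer surplus = 78.125 - 210.125 = -132.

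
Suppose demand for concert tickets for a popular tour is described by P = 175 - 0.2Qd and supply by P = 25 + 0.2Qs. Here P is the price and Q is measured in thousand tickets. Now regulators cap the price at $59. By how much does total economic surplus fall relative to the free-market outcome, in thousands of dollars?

8405

Rearranging demand gives Qd = 875 - 5P; rearranging supply gives Qs = 5P - 125. Setting quantity demanded equal to quantity supplied, 875 - 5P = 5P - 125, gives P* = 100 and Q* = 375.
The ceiling of 59 is below the equilibrium price 100, so it binds.
At P = 59: Qd = 875 - 5·59 = 580 and Qs = 5·59 - 125 = 170.
Quantity traded falls to 170. At Q = 170 the demand price is (875 - 170)/5 = 141 and the supply price is (125 + 170)/5 = 59.
Deadweight loss = ½ · (141 - 59) · (375 - 170) = ½ · 82 · 205 = 8405.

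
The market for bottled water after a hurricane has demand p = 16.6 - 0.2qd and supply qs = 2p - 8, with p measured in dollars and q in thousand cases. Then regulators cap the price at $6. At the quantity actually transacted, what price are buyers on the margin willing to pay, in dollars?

15.8

Rearranging demand gives qd = 83 - 5p. In a free market, 83 - 5p = 2p - 8 gives the equilibrium p* = 13, q* = 18.
Since 6 < 13, the ceiling is binding.
At p = 6: qd = 83 - 5·6 = 53 and qs = 2·6 - 8 = 4.
Only 4 units reach the market. On the demand curve, the marginal buyer's willingness to pay at q = 4 is (83 - 4)/5 = 15.8.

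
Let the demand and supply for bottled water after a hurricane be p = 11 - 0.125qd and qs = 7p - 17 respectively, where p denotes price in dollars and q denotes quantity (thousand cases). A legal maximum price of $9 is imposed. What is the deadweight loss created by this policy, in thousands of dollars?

0

Rearranging demand gives qd = 88 - 8p. In a free market, 88 - 8p = 7p - 17 gives the equilibrium p* = 7, q* = 32.
The ceiling of 9 is above the equilibrium price 7, so it is not binding; the market clears at p* = 7, q* = 32.
Since the control does not bind, no trades are prevented and deadweight loss is zero.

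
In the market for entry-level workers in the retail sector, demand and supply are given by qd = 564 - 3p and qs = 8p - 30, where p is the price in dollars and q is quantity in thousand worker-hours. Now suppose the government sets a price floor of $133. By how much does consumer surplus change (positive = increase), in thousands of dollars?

-22396.5

Equilibrium: 564 - 3p = 8p - 30, so 594 = 11p and p* = 54, q* = 402.
The floor of 133 is above the equilibrium price 54, so it binds.
At p = 133: qd = 564 - 3·133 = 165 and qs = 8·133 - 30 = 1034.
Consumer surplus without the control is ½ · (188 - 54) · 402 = 26934.
With the floor, consumers buy 165 units at 133, so CS = ½ · (188 - 133) · 165 = 4537.5.
Change in consumer surplus = 4537.5 - 26934 = -22396.5.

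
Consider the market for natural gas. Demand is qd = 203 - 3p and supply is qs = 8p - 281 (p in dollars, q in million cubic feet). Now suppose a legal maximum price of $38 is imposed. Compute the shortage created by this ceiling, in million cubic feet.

66

In a free market, 203 - 3p = 8p - 281 gives the equilibrium p* = 44, q* = 71.
The ceiling of 38 is below the equilibrium price 44, so it binds.
At p = 38: qd = 203 - 3·38 = 89 and qs = 8·38 - 281 = 23.
Shortage = qd - qs = 89 - 23 = 66.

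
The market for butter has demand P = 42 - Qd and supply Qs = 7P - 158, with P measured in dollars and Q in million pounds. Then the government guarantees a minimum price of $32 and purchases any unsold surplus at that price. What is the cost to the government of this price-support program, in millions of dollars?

1792

Rearranging demand gives Qd = 42 - P. In a free market, 42 - P = 7P - 158 gives the equilibrium P* = 25, Q* = 17.
Because the floor (32) lies above the market-clearing price, it is binding.
At P = 32: Qd = 42 - 32 = 10 and Qs = 7·32 - 158 = 66.
Surplus = Qs - Qd = 56.
Government expenditure = surplus × support price = 56 × 32 = 1792.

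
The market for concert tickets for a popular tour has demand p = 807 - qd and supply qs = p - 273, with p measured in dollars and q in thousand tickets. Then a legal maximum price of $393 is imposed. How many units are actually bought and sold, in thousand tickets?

120

Rearranging demand gives qd = 807 - p. In a free market, 807 - p = p - 273 gives the equilibrium p* = 540, q* = 267.
Because the ceiling (393) lies below the market-clearing price, it is binding.
At p = 393: qd = 807 - 393 = 414 and qs = 393 - 273 = 120.
The quantity actually transacted is the short side, supply: 120.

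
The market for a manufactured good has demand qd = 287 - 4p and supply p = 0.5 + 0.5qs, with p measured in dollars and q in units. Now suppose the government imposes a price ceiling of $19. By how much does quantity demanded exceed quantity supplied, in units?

Rearranging supply gives qs = 2p - 1. Equilibrium: 287 - 4p = 2p - 1, so 288 = 6p and p* = 48, q* = 95.
Since 19 < 48, the ceiling is binding.
At p = 19: qd = 287 - 4·19 = 211 and qs = 2·19 - 1 = 37.
Shortage = qd - qs = 211 - 37 = 174.

174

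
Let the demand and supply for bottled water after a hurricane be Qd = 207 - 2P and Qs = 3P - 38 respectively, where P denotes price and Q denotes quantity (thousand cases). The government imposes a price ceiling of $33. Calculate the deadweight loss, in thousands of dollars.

Equilibrium: 207 - 2P = 3P - 38, so 245 = 5P and P* = 49, Q* = 109.
The ceiling of 33 is below the equilibrium price 49, so it binds.
At P = 33: Qd = 207 - 2·33 = 141 and Qs = 3·33 - 38 = 61.
Quantity traded falls to 61. At Q = 61 the demand price is (207 - 61)/2 = 73 and the supply price is (38 + 61)/3 = 33.
Deadweight loss = ½ · (73 - 33) · (109 - 61) = ½ · 40 · 48 = 960.

960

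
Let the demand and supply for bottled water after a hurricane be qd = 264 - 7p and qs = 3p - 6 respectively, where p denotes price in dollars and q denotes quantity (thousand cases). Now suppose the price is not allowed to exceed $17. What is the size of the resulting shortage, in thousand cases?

100

Setting quantity demanded equal to quantity supplied, 264 - 7p = 3p - 6, gives p* = 27 and q* = 75.
Since 17 < 27, the ceiling is binding.
At p = 17: qd = 264 - 7·17 = 145 and qs = 3·17 - 6 = 45.
Shortage = qd - qs = 145 - 45 = 100.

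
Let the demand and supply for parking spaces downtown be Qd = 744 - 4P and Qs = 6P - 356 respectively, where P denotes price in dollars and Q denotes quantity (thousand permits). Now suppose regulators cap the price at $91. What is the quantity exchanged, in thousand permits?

Equilibrium: 744 - 4P = 6P - 356, so 1100 = 10P and P* = 110, Q* = 304.
Since 91 < 110, the ceiling is binding.
At P = 91: Qd = 744 - 4·91 = 380 and Qs = 6·91 - 356 = 190.
The quantity actually transacted is the short side, supply: 190.

190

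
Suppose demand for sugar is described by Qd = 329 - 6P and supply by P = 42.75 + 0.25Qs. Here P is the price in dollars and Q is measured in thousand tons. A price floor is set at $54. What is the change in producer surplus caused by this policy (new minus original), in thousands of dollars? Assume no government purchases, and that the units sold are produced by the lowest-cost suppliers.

-52

Rearranging supply gives Qs = 4P - 171. In a free market, 329 - 6P = 4P - 171 gives the equilibrium P* = 50, Q* = 29.
The floor of 54 is above the equilibrium price 50, so it binds.
At P = 54: Qd = 329 - 6·54 = 5 and Qs = 4·54 - 171 = 45.
Producer surplus without the control is ½ · (50 - 42.75) · 29 = 105.125.
With the floor, 5 units are sold at 54. The supply price at Q = 5 is 44, so PS = ½ · [(54 - 42.75) + (54 - 44)] · 5 = 53.125.
Change in producer surplus = 53.125 - 105.125 = -52.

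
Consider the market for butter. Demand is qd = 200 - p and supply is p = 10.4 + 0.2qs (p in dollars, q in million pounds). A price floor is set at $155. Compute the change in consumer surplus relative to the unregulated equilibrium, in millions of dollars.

-11469.5

Rearranging supply gives qs = 5p - 52. Without the control the market clears where 200 - p = 5p - 52, i.e. p* = 42 and q* = 158.
Because the floor (155) lies above the market-clearing price, it is binding.
At p = 155: qd = 200 - 155 = 45 and qs = 5·155 - 52 = 723.
Consumer surplus without the control is ½ · (200 - 42) · 158 = 12482.
With the floor, consumers buy 45 units at 155, so CS = ½ · (200 - 155) · 45 = 1012.5.
Change in consumer surplus = 1012.5 - 12482 = -11469.5.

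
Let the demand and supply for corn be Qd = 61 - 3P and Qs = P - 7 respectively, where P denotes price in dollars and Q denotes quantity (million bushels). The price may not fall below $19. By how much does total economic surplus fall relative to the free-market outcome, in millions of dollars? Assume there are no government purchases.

24

Setting quantity demanded equal to quantity supplied, 61 - 3P = P - 7, gives P* = 17 and Q* = 10.
The floor of 19 is above the equilibrium price 17, so it binds.
At P = 19: Qd = 61 - 3·19 = 4 and Qs = 19 - 7 = 12.
Quantity traded falls to 4. At Q = 4 the demand price is (61 - 4)/3 = 19 and the supply price is 7 + 4 = 11.
Deadweight loss = ½ · (19 - 11) · (10 - 4) = ½ · 8 · 6 = 24.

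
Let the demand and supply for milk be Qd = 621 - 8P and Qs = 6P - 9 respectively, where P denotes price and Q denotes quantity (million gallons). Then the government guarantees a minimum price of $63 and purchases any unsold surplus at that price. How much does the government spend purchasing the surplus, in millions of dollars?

Setting quantity demanded equal to quantity supplied, 621 - 8P = 6P - 9, gives P* = 45 and Q* = 261.
Since 63 > 45, the floor is binding.
At P = 63: Qd = 621 - 8·63 = 117 and Qs = 6·63 - 9 = 369.
Surplus = Qs - Qd = 252.
Government expenditure = surplus × support price = 252 × 63 = 15876.

15876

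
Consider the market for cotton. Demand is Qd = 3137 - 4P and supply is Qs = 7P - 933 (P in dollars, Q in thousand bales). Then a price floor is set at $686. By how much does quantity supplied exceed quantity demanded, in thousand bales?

Without the control the market clears where 3137 - 4P = 7P - 933, i.e. P* = 370 and Q* = 1657.
Since 686 > 370, the floor is binding.
At P = 686: Qd = 3137 - 4·686 = 393 and Qs = 7·686 - 933 = 3869.
Surplus = Qs - Qd = 3869 - 393 = 3476.

3476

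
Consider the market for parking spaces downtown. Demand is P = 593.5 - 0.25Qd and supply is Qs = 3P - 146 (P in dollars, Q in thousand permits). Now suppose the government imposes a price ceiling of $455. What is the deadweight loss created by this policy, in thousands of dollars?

0

Rearranging demand gives Qd = 2374 - 4P. Without the control the market clears where 2374 - 4P = 3P - 146, i.e. P* = 360 and Q* = 934.
Since 455 is above P* = 360, the ceiling does not bind and the free-market outcome prevails.
Since the control does not bind, no trades are prevented and deadweight loss is zero.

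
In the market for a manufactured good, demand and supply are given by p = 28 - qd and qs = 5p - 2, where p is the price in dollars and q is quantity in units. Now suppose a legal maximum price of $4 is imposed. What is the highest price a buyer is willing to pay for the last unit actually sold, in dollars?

10

Rearranging demand gives qd = 28 - p. Equilibrium: 28 - p = 5p - 2, so 30 = 6p and p* = 5, q* = 23.
The ceiling of 4 is below the equilibrium price 5, so it binds.
At p = 4: qd = 28 - 4 = 24 and qs = 5·4 - 2 = 18.
Only 18 units reach the market. On the demand curve, the marginal buyer's willingness to pay at q = 18 is (28 - 18) = 10.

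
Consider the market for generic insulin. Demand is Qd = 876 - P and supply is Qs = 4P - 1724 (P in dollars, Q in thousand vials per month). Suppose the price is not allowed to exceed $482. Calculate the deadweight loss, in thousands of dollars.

14440

In a free market, 876 - P = 4P - 1724 gives the equilibrium P* = 520, Q* = 356.
The ceiling of 482 is below the equilibrium price 520, so it binds.
At P = 482: Qd = 876 - 482 = 394 and Qs = 4·482 - 1724 = 204.
Quantity traded falls to 204. At Q = 204 the demand price is 876 - 204 = 672 and the supply price is (1724 + 204)/4 = 482.
Deadweight loss = ½ · (672 - 482) · (356 - 204) = ½ · 190 · 152 = 14440.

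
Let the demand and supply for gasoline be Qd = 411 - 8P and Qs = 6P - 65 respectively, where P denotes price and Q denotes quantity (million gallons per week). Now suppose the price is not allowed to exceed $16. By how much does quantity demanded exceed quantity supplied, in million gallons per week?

252

Setting quantity demanded equal to quantity supplied, 411 - 8P = 6P - 65, gives P* = 34 and Q* = 139.
Since 16 < 34, the ceiling is binding.
At P = 16: Qd = 411 - 8·16 = 283 and Qs = 6·16 - 65 = 31.
Shortage = Qd - Qs = 283 - 31 = 252.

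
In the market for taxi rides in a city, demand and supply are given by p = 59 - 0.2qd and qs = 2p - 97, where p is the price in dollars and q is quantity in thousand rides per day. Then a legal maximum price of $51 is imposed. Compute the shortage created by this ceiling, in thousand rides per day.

35

Rearranging demand gives qd = 295 - 5p. Without the control the market clears where 295 - 5p = 2p - 97, i.e. p* = 56 and q* = 15.
Since 51 < 56, the ceiling is binding.
At p = 51: qd = 295 - 5·51 = 40 and qs = 2·51 - 97 = 5.
Shortage = qd - qs = 40 - 5 = 35.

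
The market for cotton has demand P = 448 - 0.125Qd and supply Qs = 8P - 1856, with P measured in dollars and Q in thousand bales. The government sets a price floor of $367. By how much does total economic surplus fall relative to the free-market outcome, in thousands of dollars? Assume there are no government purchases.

Rearranging demand gives Qd = 3584 - 8P. Setting quantity demanded equal to quantity supplied, 3584 - 8P = 8P - 1856, gives P* = 340 and Q* = 864.
Because the floor (367) lies above the market-clearing price, it is binding.
At P = 367: Qd = 3584 - 8·367 = 648 and Qs = 8·367 - 1856 = 1080.
Quantity traded falls to 648. At Q = 648 the demand price is (3584 - 648)/8 = 367 and the supply price is (1856 + 648)/8 = 313.
Deadweight loss = ½ · (367 - 313) · (864 - 648) = ½ · 54 · 216 = 5832.

5832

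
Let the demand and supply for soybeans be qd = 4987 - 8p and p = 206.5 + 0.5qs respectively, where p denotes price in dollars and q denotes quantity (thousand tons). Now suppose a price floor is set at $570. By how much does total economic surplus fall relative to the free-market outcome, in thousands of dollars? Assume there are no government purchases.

Rearranging supply gives qs = 2p - 413. In a free market, 4987 - 8p = 2p - 413 gives the equilibrium p* = 540, q* = 667.
Since 570 > 540, the floor is binding.
At p = 570: qd = 4987 - 8·570 = 427 and qs = 2·570 - 413 = 727.
Quantity traded falls to 427. At q = 427 the demand price is (4987 - 427)/8 = 570 and the supply price is (413 + 427)/2 = 420.
Deadweight loss = ½ · (570 - 420) · (667 - 427) = ½ · 150 · 240 = 18000.

18000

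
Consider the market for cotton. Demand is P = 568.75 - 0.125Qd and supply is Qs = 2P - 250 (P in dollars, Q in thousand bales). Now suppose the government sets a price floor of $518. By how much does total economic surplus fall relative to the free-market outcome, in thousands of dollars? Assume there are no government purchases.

28880

Rearranging demand gives Qd = 4550 - 8P. Setting quantity demanded equal to quantity supplied, 4550 - 8P = 2P - 250, gives P* = 480 and Q* = 710.
The floor of 518 is above the equilibrium price 480, so it binds.
At P = 518: Qd = 4550 - 8·518 = 406 and Qs = 2·518 - 250 = 786.
Quantity traded falls to 406. At Q = 406 the demand price is (4550 - 406)/8 = 518 and the supply price is (250 + 406)/2 = 328.
Deadweight loss = ½ · (518 - 328) · (710 - 406) = ½ · 190 · 304 = 28880.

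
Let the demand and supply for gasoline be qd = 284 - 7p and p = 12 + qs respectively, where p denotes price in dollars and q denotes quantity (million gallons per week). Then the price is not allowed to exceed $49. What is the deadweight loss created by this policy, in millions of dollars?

Rearranging supply gives qs = p - 12. In a free market, 284 - 7p = p - 12 gives the equilibrium p* = 37, q* = 25.
The ceiling of 49 is above the equilibrium price 37, so it is not binding; the market clears at p* = 37, q* = 25.
Since the control does not bind, no trades are prevented and deadweight loss is zero.

0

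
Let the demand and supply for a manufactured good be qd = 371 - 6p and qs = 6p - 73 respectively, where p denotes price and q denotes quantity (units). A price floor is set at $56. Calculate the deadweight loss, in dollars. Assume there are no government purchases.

Setting quantity demanded equal to quantity supplied, 371 - 6p = 6p - 73, gives p* = 37 and q* = 149.
Since 56 > 37, the floor is binding.
At p = 56: qd = 371 - 6·56 = 35 and qs = 6·56 - 73 = 263.
Quantity traded falls to 35. At q = 35 the demand price is (371 - 35)/6 = 56 and the supply price is (73 + 35)/6 = 18.
Deadweight loss = ½ · (56 - 18) · (149 - 35) = ½ · 38 · 114 = 2166.

2166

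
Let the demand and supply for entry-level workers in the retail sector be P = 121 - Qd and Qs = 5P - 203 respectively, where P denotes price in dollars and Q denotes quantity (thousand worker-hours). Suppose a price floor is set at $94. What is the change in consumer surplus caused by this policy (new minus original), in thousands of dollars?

-1880

Rearranging demand gives Qd = 121 - P. Without the control the market clears where 121 - P = 5P - 203, i.e. P* = 54 and Q* = 67.
Since 94 > 54, the floor is binding.
At P = 94: Qd = 121 - 94 = 27 and Qs = 5·94 - 203 = 267.
Consumer surplus without the control is ½ · (121 - 54) · 67 = 2244.5.
With the floor, consumers buy 27 units at 94, so CS = ½ · (121 - 94) · 27 = 364.5.
Change in consumer surplus = 364.5 - 2244.5 = -1880.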